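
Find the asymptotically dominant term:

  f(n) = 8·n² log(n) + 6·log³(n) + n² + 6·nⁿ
6·nⁿ

Looking at each term:
  - 8·n² log(n) is O(n² log n)
  - 6·log³(n) is O(log³ n)
  - n² is O(n²)
  - 6·nⁿ is O(nⁿ)

The term 6·nⁿ (O(nⁿ)) grows fastest and dominates all others.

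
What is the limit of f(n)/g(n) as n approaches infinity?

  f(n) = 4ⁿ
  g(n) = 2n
∞

Since 4ⁿ (O(4ⁿ)) grows faster than 2n (O(n)),
the ratio f(n)/g(n) → ∞ as n → ∞.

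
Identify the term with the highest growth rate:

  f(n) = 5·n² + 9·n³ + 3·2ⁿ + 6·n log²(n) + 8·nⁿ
8·nⁿ

Looking at each term:
  - 5·n² is O(n²)
  - 9·n³ is O(n³)
  - 3·2ⁿ is O(2ⁿ)
  - 6·n log²(n) is O(n log² n)
  - 8·nⁿ is O(nⁿ)

The term 8·nⁿ (O(nⁿ)) grows fastest and dominates all others.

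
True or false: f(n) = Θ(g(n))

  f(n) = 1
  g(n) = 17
True

f(n) = 1 and g(n) = 17 are both O(1).
Since they have the same asymptotic growth rate, f(n) = Θ(g(n)) is true.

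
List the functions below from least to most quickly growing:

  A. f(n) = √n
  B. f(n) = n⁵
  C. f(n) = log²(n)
C < A < B

Comparing growth rates:
C = log²(n) is O(log² n)
A = √n is O(√n)
B = n⁵ is O(n⁵)

Therefore, the order from slowest to fastest is: C < A < B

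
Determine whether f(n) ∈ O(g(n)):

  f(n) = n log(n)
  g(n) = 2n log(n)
True

f(n) = n log(n) and g(n) = 2n log(n) are both O(n log n).
Big-O permits equal growth rates (f ≤ c·g for some c), so f(n) = O(g(n)) is true.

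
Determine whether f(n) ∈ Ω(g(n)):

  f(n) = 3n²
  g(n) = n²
True

f(n) = 3n² and g(n) = n² are both O(n²).
Big-Ω permits equal growth rates (f ≥ c·g for some c > 0), so f(n) = Ω(g(n)) is true.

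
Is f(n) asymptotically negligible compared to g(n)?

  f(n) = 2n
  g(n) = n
False

f(n) = 2n is O(n), and g(n) = n is O(n).
Since they have the same growth rate, f(n) = o(g(n)) is false.
(f = o(g) requires f to grow strictly slower, not equal.)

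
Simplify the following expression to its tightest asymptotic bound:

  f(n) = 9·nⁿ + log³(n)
Θ(nⁿ)

Order the terms by growth rate: log³(n) ≺ 9·nⁿ.
The fastest-growing term 9·nⁿ dominates as n → ∞; dropping its constant factor gives Θ(nⁿ).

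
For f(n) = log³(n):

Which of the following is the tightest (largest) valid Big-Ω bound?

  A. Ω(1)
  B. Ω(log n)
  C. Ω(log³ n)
C

f(n) = log³(n) is Ω(log³ n).
All listed options are valid Big-Ω bounds (lower bounds),
but Ω(log³ n) is the tightest (largest valid bound).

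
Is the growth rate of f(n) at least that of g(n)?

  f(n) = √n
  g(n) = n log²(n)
False

f(n) = √n is O(√n), and g(n) = n log²(n) is O(n log² n).
Since O(√n) grows slower than O(n log² n), f(n) = Ω(g(n)) is false.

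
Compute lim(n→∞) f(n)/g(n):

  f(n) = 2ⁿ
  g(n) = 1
∞

Since 2ⁿ (O(2ⁿ)) grows faster than 1 (O(1)),
the ratio f(n)/g(n) → ∞ as n → ∞.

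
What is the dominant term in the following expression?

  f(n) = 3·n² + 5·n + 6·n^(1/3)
3·n²

Looking at each term:
  - 3·n² is O(n²)
  - 5·n is O(n)
  - 6·n^(1/3) is O(n^(1/3))

The term 3·n² (O(n²)) grows fastest and dominates all others.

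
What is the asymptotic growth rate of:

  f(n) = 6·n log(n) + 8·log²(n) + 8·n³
Θ(n³)

Order the terms by growth rate: 8·log²(n) ≺ 6·n log(n) ≺ 8·n³.
The fastest-growing term 8·n³ dominates as n → ∞; dropping its constant factor gives Θ(n³).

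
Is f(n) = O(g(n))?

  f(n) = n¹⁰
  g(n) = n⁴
False

f(n) = n¹⁰ is O(n¹⁰), and g(n) = n⁴ is O(n⁴).
Since O(n¹⁰) grows faster than O(n⁴), f(n) = O(g(n)) is false.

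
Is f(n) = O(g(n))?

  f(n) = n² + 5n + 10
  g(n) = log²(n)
False

f(n) = n² + 5n + 10 is O(n²), and g(n) = log²(n) is O(log² n).
Since O(n²) grows faster than O(log² n), f(n) = O(g(n)) is false.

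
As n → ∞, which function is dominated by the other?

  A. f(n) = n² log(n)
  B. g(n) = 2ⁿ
A

f(n) = n² log(n) is O(n² log n), while g(n) = 2ⁿ is O(2ⁿ).
Since O(n² log n) grows slower than O(2ⁿ), f(n) is dominated.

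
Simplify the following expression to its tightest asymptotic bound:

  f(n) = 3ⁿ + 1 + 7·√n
Θ(3ⁿ)

Order the terms by growth rate: 1 ≺ 7·√n ≺ 3ⁿ.
The fastest-growing term 3ⁿ dominates as n → ∞; dropping its constant factor gives Θ(3ⁿ).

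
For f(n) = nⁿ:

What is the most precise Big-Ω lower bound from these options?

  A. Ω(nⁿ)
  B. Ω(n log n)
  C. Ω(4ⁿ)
A

f(n) = nⁿ is Ω(nⁿ).
All listed options are valid Big-Ω bounds (lower bounds),
but Ω(nⁿ) is the tightest (largest valid bound).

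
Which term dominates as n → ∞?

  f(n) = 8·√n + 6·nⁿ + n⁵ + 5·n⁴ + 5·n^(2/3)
6·nⁿ

Looking at each term:
  - 8·√n is O(√n)
  - 6·nⁿ is O(nⁿ)
  - n⁵ is O(n⁵)
  - 5·n⁴ is O(n⁴)
  - 5·n^(2/3) is O(n^(2/3))

The term 6·nⁿ (O(nⁿ)) grows fastest and dominates all others.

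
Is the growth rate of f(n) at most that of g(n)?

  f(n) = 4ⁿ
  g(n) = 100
False

f(n) = 4ⁿ is O(4ⁿ), and g(n) = 100 is O(1).
Since O(4ⁿ) grows faster than O(1), f(n) = O(g(n)) is false.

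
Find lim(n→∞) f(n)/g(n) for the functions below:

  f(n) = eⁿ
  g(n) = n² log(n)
∞

Since eⁿ (O(eⁿ)) grows faster than n² log(n) (O(n² log n)),
the ratio f(n)/g(n) → ∞ as n → ∞.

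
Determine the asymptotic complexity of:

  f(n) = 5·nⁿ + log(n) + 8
O(nⁿ)

The dominant term in 5·nⁿ + log(n) + 8 is 5·nⁿ, which is Θ(nⁿ).
Lower-order terms (log(n), 8) are asymptotically negligible.
Constants are absorbed, so the tightest bound is O(nⁿ).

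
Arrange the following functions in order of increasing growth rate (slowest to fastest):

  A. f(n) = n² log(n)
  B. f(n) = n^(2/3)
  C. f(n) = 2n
B < C < A

Comparing growth rates:
B = n^(2/3) is O(n^(2/3))
C = 2n is O(n)
A = n² log(n) is O(n² log n)

Therefore, the order from slowest to fastest is: B < C < A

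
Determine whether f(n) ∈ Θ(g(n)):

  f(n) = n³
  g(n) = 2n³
True

f(n) = n³ and g(n) = 2n³ are both O(n³).
Since they have the same asymptotic growth rate, f(n) = Θ(g(n)) is true.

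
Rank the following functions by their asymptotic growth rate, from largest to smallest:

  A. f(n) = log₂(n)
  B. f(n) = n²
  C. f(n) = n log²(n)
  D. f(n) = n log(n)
B > C > D > A

Comparing growth rates:
B = n² is O(n²)
C = n log²(n) is O(n log² n)
D = n log(n) is O(n log n)
A = log₂(n) is O(log n)

Therefore, the order from fastest to slowest is: B > C > D > A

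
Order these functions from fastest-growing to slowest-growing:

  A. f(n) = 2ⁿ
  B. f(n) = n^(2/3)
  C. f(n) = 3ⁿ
C > A > B

Comparing growth rates:
C = 3ⁿ is O(3ⁿ)
A = 2ⁿ is O(2ⁿ)
B = n^(2/3) is O(n^(2/3))

Therefore, the order from fastest to slowest is: C > A > B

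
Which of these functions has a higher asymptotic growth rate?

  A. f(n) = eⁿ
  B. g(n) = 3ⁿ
B

f(n) = eⁿ is O(eⁿ), while g(n) = 3ⁿ is O(3ⁿ).
Since O(3ⁿ) grows faster than O(eⁿ), g(n) dominates.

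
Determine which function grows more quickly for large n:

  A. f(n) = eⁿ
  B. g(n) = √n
A

f(n) = eⁿ is O(eⁿ), while g(n) = √n is O(√n).
Since O(eⁿ) grows faster than O(√n), f(n) dominates.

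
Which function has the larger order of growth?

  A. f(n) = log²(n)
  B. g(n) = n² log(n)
B

f(n) = log²(n) is O(log² n), while g(n) = n² log(n) is O(n² log n).
Since O(n² log n) grows faster than O(log² n), g(n) dominates.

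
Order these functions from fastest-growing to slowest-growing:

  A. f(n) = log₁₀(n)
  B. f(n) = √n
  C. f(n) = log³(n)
B > C > A

Comparing growth rates:
B = √n is O(√n)
C = log³(n) is O(log³ n)
A = log₁₀(n) is O(log n)

Therefore, the order from fastest to slowest is: B > C > A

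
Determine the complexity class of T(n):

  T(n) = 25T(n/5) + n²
Θ(n² log n)

Master Theorem: a = 25, b = 5, f(n) = n².
Compute the critical exponent d = log₅(25) = 2.
Compare f(n) = Θ(n²) against n^d:
  k = 2 = d, so f(n) = Θ(n^d) — Case 2.
  Work is balanced across levels: T(n) = Θ(n^d log n) = Θ(n² log n).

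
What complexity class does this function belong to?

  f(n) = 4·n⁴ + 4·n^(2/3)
O(n⁴)

The dominant term in 4·n⁴ + 4·n^(2/3) is 4·n⁴, which is Θ(n⁴).
Lower-order terms (4·n^(2/3)) are asymptotically negligible.
Constants are absorbed, so the tightest bound is O(n⁴).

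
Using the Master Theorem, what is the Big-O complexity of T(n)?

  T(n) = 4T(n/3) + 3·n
Θ(n^log₃(4))

Master Theorem: a = 4, b = 3, f(n) = 3·n.
Compute the critical exponent d = log₃(4) = 1.262.
Compare f(n) = Θ(n) against n^d:
  k = 1 < d = 1.262, so f(n) = O(n^(d-ε)) — Case 1.
  The recursion cost dominates: T(n) = Θ(n^d) = Θ(n^log₃(4)).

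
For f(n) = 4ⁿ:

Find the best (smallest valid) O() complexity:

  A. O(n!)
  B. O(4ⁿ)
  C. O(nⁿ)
B

f(n) = 4ⁿ is O(4ⁿ).
All listed options are valid Big-O bounds (upper bounds),
but O(4ⁿ) is the tightest (smallest valid bound).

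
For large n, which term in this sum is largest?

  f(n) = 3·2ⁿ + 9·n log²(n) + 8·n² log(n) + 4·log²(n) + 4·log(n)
3·2ⁿ

Looking at each term:
  - 3·2ⁿ is O(2ⁿ)
  - 9·n log²(n) is O(n log² n)
  - 8·n² log(n) is O(n² log n)
  - 4·log²(n) is O(log² n)
  - 4·log(n) is O(log n)

The term 3·2ⁿ (O(2ⁿ)) grows fastest and dominates all others.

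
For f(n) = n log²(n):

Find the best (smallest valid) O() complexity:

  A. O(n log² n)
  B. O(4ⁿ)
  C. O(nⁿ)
A

f(n) = n log²(n) is O(n log² n).
All listed options are valid Big-O bounds (upper bounds),
but O(n log² n) is the tightest (smallest valid bound).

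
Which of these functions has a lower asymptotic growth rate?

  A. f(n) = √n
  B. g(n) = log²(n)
B

f(n) = √n is O(√n), while g(n) = log²(n) is O(log² n).
Since O(log² n) grows slower than O(√n), g(n) is dominated.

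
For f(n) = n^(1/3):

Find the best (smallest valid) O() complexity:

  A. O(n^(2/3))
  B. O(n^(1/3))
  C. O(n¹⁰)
B

f(n) = n^(1/3) is O(n^(1/3)).
All listed options are valid Big-O bounds (upper bounds),
but O(n^(1/3)) is the tightest (smallest valid bound).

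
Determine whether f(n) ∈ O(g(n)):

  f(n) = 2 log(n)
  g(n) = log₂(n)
True

f(n) = 2 log(n) and g(n) = log₂(n) are both O(log n).
Big-O permits equal growth rates (f ≤ c·g for some c), so f(n) = O(g(n)) is true.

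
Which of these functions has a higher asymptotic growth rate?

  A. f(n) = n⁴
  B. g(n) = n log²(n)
A

f(n) = n⁴ is O(n⁴), while g(n) = n log²(n) is O(n log² n).
Since O(n⁴) grows faster than O(n log² n), f(n) dominates.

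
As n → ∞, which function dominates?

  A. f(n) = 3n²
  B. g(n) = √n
A

f(n) = 3n² is O(n²), while g(n) = √n is O(√n).
Since O(n²) grows faster than O(√n), f(n) dominates.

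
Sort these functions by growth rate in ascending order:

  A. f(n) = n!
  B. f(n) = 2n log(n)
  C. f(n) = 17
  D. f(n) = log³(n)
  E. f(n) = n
C < D < E < B < A

Comparing growth rates:
C = 17 is O(1)
D = log³(n) is O(log³ n)
E = n is O(n)
B = 2n log(n) is O(n log n)
A = n! is O(n!)

Therefore, the order from slowest to fastest is: C < D < E < B < A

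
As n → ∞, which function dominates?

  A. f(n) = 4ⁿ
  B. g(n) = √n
A

f(n) = 4ⁿ is O(4ⁿ), while g(n) = √n is O(√n).
Since O(4ⁿ) grows faster than O(√n), f(n) dominates.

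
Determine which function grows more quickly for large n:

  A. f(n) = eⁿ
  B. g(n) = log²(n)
A

f(n) = eⁿ is O(eⁿ), while g(n) = log²(n) is O(log² n).
Since O(eⁿ) grows faster than O(log² n), f(n) dominates.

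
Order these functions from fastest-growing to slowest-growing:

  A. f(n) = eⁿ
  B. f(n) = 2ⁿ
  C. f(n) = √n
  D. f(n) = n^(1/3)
A > B > C > D

Comparing growth rates:
A = eⁿ is O(eⁿ)
B = 2ⁿ is O(2ⁿ)
C = √n is O(√n)
D = n^(1/3) is O(n^(1/3))

Therefore, the order from fastest to slowest is: A > B > C > D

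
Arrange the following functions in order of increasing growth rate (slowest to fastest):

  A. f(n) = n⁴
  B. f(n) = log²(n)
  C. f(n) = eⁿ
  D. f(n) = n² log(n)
B < D < A < C

Comparing growth rates:
B = log²(n) is O(log² n)
D = n² log(n) is O(n² log n)
A = n⁴ is O(n⁴)
C = eⁿ is O(eⁿ)

Therefore, the order from slowest to fastest is: B < D < A < C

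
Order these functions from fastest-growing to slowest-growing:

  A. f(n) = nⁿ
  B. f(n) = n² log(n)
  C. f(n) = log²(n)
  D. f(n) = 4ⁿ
A > D > B > C

Comparing growth rates:
A = nⁿ is O(nⁿ)
D = 4ⁿ is O(4ⁿ)
B = n² log(n) is O(n² log n)
C = log²(n) is O(log² n)

Therefore, the order from fastest to slowest is: A > D > B > C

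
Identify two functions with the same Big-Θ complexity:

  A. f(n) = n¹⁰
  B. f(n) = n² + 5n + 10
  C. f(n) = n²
B and C

Examining each function:
  A. n¹⁰ is O(n¹⁰)
  B. n² + 5n + 10 is O(n²)
  C. n² is O(n²)

Functions B and C both have the same complexity class.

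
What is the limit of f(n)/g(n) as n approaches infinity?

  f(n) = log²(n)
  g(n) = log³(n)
0

Since log²(n) (O(log² n)) grows slower than log³(n) (O(log³ n)),
the ratio f(n)/g(n) → 0 as n → ∞.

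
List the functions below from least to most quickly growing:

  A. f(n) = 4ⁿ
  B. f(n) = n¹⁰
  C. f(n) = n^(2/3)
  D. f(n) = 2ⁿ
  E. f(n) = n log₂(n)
C < E < B < D < A

Comparing growth rates:
C = n^(2/3) is O(n^(2/3))
E = n log₂(n) is O(n log n)
B = n¹⁰ is O(n¹⁰)
D = 2ⁿ is O(2ⁿ)
A = 4ⁿ is O(4ⁿ)

Therefore, the order from slowest to fastest is: C < E < B < D < A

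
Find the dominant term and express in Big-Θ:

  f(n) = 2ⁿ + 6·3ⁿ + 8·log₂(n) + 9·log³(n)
Θ(3ⁿ)

Order the terms by growth rate: 8·log₂(n) ≺ 9·log³(n) ≺ 2ⁿ ≺ 6·3ⁿ.
The fastest-growing term 6·3ⁿ dominates as n → ∞; dropping its constant factor gives Θ(3ⁿ).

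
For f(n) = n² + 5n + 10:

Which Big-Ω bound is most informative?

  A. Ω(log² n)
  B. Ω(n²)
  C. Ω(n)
B

f(n) = n² + 5n + 10 is Ω(n²).
All listed options are valid Big-Ω bounds (lower bounds),
but Ω(n²) is the tightest (largest valid bound).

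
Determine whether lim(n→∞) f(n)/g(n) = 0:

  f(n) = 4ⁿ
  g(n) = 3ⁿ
False

f(n) = 4ⁿ is O(4ⁿ), and g(n) = 3ⁿ is O(3ⁿ).
Since O(4ⁿ) grows faster than or equal to O(3ⁿ), f(n) = o(g(n)) is false.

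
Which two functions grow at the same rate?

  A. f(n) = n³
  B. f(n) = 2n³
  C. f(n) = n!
A and B

Examining each function:
  A. n³ is O(n³)
  B. 2n³ is O(n³)
  C. n! is O(n!)

Functions A and B both have the same complexity class.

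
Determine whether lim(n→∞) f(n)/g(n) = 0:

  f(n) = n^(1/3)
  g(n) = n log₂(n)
True

f(n) = n^(1/3) is O(n^(1/3)), and g(n) = n log₂(n) is O(n log n).
Since O(n^(1/3)) grows strictly slower than O(n log n), f(n) = o(g(n)) is true.
This means lim(n→∞) f(n)/g(n) = 0.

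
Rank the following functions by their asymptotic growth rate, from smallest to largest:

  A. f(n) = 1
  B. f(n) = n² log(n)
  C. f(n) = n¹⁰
A < B < C

Comparing growth rates:
A = 1 is O(1)
B = n² log(n) is O(n² log n)
C = n¹⁰ is O(n¹⁰)

Therefore, the order from slowest to fastest is: A < B < C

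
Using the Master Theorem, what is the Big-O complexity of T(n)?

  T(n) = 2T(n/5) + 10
Θ(n^log₅(2))

Master Theorem: a = 2, b = 5, f(n) = 10.
Compute the critical exponent d = log₅(2) = 0.431.
Compare f(n) = Θ(1) against n^d:
  k = 0 < d = 0.431, so f(n) = O(n^(d-ε)) — Case 1.
  The recursion cost dominates: T(n) = Θ(n^d) = Θ(n^log₅(2)).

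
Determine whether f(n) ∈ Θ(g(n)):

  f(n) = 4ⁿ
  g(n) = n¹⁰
False

f(n) = 4ⁿ is O(4ⁿ), and g(n) = n¹⁰ is O(n¹⁰).
Since they have different growth rates, f(n) = Θ(g(n)) is false.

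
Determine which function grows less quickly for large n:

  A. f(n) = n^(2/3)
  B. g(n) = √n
B

f(n) = n^(2/3) is O(n^(2/3)), while g(n) = √n is O(√n).
Since O(√n) grows slower than O(n^(2/3)), g(n) is dominated.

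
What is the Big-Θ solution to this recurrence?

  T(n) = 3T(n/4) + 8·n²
Θ(n²)

Master Theorem: a = 3, b = 4, f(n) = 8·n².
Compute the critical exponent d = log₄(3) = 0.792.
Compare f(n) = Θ(n²) against n^d:
  k = 2 > d = 0.792, so f(n) = Ω(n^(d+ε)) — Case 3.
  Regularity: a·(n/b)^2/n^2 = a/b^2 = 3/16 < 1 ✓.
  The top-level work dominates: T(n) = Θ(f(n)) = Θ(n²).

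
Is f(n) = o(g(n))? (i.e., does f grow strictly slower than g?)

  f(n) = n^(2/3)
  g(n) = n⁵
True

f(n) = n^(2/3) is O(n^(2/3)), and g(n) = n⁵ is O(n⁵).
Since O(n^(2/3)) grows strictly slower than O(n⁵), f(n) = o(g(n)) is true.
This means lim(n→∞) f(n)/g(n) = 0.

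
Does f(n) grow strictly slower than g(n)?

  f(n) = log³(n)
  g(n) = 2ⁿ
True

f(n) = log³(n) is O(log³ n), and g(n) = 2ⁿ is O(2ⁿ).
Since O(log³ n) grows strictly slower than O(2ⁿ), f(n) = o(g(n)) is true.
This means lim(n→∞) f(n)/g(n) = 0.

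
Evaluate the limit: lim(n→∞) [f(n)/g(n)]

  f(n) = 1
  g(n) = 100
1/100

Since 1 and 100 have the same growth rate (O(1)),
the ratio converges to a constant: 1/100.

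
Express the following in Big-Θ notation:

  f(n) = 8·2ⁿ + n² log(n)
Θ(2ⁿ)

Order the terms by growth rate: n² log(n) ≺ 8·2ⁿ.
The fastest-growing term 8·2ⁿ dominates as n → ∞; dropping its constant factor gives Θ(2ⁿ).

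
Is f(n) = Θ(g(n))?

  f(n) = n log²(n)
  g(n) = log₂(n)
False

f(n) = n log²(n) is O(n log² n), and g(n) = log₂(n) is O(log n).
Since they have different growth rates, f(n) = Θ(g(n)) is false.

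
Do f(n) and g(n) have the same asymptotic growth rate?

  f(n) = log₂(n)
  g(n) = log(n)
True

f(n) = log₂(n) and g(n) = log(n) are both O(log n).
Since they have the same asymptotic growth rate, f(n) = Θ(g(n)) is true.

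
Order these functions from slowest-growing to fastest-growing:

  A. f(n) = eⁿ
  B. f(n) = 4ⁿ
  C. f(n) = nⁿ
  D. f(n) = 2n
D < A < B < C

Comparing growth rates:
D = 2n is O(n)
A = eⁿ is O(eⁿ)
B = 4ⁿ is O(4ⁿ)
C = nⁿ is O(nⁿ)

Therefore, the order from slowest to fastest is: D < A < B < C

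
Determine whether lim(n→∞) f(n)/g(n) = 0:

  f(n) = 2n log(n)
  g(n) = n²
True

f(n) = 2n log(n) is O(n log n), and g(n) = n² is O(n²).
Since O(n log n) grows strictly slower than O(n²), f(n) = o(g(n)) is true.
This means lim(n→∞) f(n)/g(n) = 0.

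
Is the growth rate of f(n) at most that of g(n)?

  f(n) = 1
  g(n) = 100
True

f(n) = 1 and g(n) = 100 are both O(1).
Big-O permits equal growth rates (f ≤ c·g for some c), so f(n) = O(g(n)) is true.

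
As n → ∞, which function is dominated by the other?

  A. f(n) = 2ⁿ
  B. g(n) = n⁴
B

f(n) = 2ⁿ is O(2ⁿ), while g(n) = n⁴ is O(n⁴).
Since O(n⁴) grows slower than O(2ⁿ), g(n) is dominated.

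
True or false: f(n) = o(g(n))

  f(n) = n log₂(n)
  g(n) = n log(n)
False

f(n) = n log₂(n) is O(n log n), and g(n) = n log(n) is O(n log n).
Since they have the same growth rate, f(n) = o(g(n)) is false.
(f = o(g) requires f to grow strictly slower, not equal.)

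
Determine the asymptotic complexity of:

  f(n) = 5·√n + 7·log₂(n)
O(√n)

The dominant term in 5·√n + 7·log₂(n) is 5·√n, which is Θ(√n).
Lower-order terms (7·log₂(n)) are asymptotically negligible.
Constants are absorbed, so the tightest bound is O(√n).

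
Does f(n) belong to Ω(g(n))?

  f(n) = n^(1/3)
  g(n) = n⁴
False

f(n) = n^(1/3) is O(n^(1/3)), and g(n) = n⁴ is O(n⁴).
Since O(n^(1/3)) grows slower than O(n⁴), f(n) = Ω(g(n)) is false.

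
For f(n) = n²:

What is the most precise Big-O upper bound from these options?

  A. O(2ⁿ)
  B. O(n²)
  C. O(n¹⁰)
B

f(n) = n² is O(n²).
All listed options are valid Big-O bounds (upper bounds),
but O(n²) is the tightest (smallest valid bound).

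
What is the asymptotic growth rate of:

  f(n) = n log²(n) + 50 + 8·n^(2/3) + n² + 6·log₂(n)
Θ(n²)

Order the terms by growth rate: 50 ≺ 6·log₂(n) ≺ 8·n^(2/3) ≺ n log²(n) ≺ n².
The fastest-growing term n² dominates as n → ∞; dropping its constant factor gives Θ(n²).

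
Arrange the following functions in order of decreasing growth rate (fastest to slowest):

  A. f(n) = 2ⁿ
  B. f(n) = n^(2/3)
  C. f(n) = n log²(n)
A > C > B

Comparing growth rates:
A = 2ⁿ is O(2ⁿ)
C = n log²(n) is O(n log² n)
B = n^(2/3) is O(n^(2/3))

Therefore, the order from fastest to slowest is: A > C > B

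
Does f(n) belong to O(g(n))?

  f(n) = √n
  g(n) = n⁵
True

f(n) = √n is O(√n), and g(n) = n⁵ is O(n⁵).
Since O(√n) ⊆ O(n⁵) (f grows no faster than g), f(n) = O(g(n)) is true.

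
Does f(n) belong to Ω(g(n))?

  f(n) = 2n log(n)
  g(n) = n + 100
True

f(n) = 2n log(n) is O(n log n), and g(n) = n + 100 is O(n).
Since O(n log n) grows at least as fast as O(n), f(n) = Ω(g(n)) is true.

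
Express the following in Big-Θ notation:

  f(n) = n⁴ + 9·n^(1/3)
Θ(n⁴)

Order the terms by growth rate: 9·n^(1/3) ≺ n⁴.
The fastest-growing term n⁴ dominates as n → ∞; dropping its constant factor gives Θ(n⁴).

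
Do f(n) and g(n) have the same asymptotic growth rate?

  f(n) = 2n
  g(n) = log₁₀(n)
False

f(n) = 2n is O(n), and g(n) = log₁₀(n) is O(log n).
Since they have different growth rates, f(n) = Θ(g(n)) is false.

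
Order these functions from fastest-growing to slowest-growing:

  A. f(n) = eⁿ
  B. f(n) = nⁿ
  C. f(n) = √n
B > A > C

Comparing growth rates:
B = nⁿ is O(nⁿ)
A = eⁿ is O(eⁿ)
C = √n is O(√n)

Therefore, the order from fastest to slowest is: B > A > C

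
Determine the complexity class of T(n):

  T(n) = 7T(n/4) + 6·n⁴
Θ(n⁴)

Master Theorem: a = 7, b = 4, f(n) = 6·n⁴.
Compute the critical exponent d = log₄(7) = 1.404.
Compare f(n) = Θ(n⁴) against n^d:
  k = 4 > d = 1.404, so f(n) = Ω(n^(d+ε)) — Case 3.
  Regularity: a·(n/b)^4/n^4 = a/b^4 = 7/256 < 1 ✓.
  The top-level work dominates: T(n) = Θ(f(n)) = Θ(n⁴).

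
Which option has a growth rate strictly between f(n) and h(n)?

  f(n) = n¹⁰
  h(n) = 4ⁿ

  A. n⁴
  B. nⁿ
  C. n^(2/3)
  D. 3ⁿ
D

We need g(n) with n¹⁰ = o(g(n)) and g(n) = o(4ⁿ), i.e. O(n¹⁰) ≺ g ≺ O(4ⁿ).
Check each option:
  A. n⁴ — O(n⁴) does not grow strictly faster than f(n)
  B. nⁿ — O(nⁿ) does not grow strictly slower than h(n)
  C. n^(2/3) — O(n^(2/3)) does not grow strictly faster than f(n)
  D. 3ⁿ — O(3ⁿ) is strictly between O(n¹⁰) and O(4ⁿ) ✓

Only option D (3ⁿ) lies strictly between.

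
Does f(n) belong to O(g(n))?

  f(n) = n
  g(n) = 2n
True

f(n) = n and g(n) = 2n are both O(n).
Big-O permits equal growth rates (f ≤ c·g for some c), so f(n) = O(g(n)) is true.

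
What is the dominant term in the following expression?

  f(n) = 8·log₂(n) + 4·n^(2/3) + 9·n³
9·n³

Looking at each term:
  - 8·log₂(n) is O(log n)
  - 4·n^(2/3) is O(n^(2/3))
  - 9·n³ is O(n³)

The term 9·n³ (O(n³)) grows fastest and dominates all others.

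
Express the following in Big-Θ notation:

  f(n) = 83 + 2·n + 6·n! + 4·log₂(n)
Θ(n!)

Order the terms by growth rate: 83 ≺ 4·log₂(n) ≺ 2·n ≺ 6·n!.
The fastest-growing term 6·n! dominates as n → ∞; dropping its constant factor gives Θ(n!).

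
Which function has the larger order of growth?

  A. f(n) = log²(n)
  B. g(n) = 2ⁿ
B

f(n) = log²(n) is O(log² n), while g(n) = 2ⁿ is O(2ⁿ).
Since O(2ⁿ) grows faster than O(log² n), g(n) dominates.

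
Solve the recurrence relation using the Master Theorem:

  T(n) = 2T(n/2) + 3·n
Θ(n log n)

Master Theorem: a = 2, b = 2, f(n) = 3·n.
Compute the critical exponent d = log₂(2) = 1.
Compare f(n) = Θ(n) against n^d:
  k = 1 = d, so f(n) = Θ(n^d) — Case 2.
  Work is balanced across levels: T(n) = Θ(n^d log n) = Θ(n log n).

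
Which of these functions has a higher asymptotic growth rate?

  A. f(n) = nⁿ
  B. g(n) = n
A

f(n) = nⁿ is O(nⁿ), while g(n) = n is O(n).
Since O(nⁿ) grows faster than O(n), f(n) dominates.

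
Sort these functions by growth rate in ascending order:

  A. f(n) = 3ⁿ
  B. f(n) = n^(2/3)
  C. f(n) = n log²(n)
B < C < A

Comparing growth rates:
B = n^(2/3) is O(n^(2/3))
C = n log²(n) is O(n log² n)
A = 3ⁿ is O(3ⁿ)

Therefore, the order from slowest to fastest is: B < C < A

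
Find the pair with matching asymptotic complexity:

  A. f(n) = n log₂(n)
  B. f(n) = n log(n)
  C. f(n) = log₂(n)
A and B

Examining each function:
  A. n log₂(n) is O(n log n)
  B. n log(n) is O(n log n)
  C. log₂(n) is O(log n)

Functions A and B both have the same complexity class.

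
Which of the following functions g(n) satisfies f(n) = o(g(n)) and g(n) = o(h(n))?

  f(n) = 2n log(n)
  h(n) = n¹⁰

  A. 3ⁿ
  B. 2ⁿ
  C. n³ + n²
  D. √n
C

We need g(n) with 2n log(n) = o(g(n)) and g(n) = o(n¹⁰), i.e. O(n log n) ≺ g ≺ O(n¹⁰).
Check each option:
  A. 3ⁿ — O(3ⁿ) does not grow strictly slower than h(n)
  B. 2ⁿ — O(2ⁿ) does not grow strictly slower than h(n)
  C. n³ + n² — O(n³) is strictly between O(n log n) and O(n¹⁰) ✓
  D. √n — O(√n) does not grow strictly faster than f(n)

Only option C (n³ + n²) lies strictly between.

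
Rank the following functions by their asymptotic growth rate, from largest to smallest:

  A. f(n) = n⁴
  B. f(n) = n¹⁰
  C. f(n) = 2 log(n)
B > A > C

Comparing growth rates:
B = n¹⁰ is O(n¹⁰)
A = n⁴ is O(n⁴)
C = 2 log(n) is O(log n)

Therefore, the order from fastest to slowest is: B > A > C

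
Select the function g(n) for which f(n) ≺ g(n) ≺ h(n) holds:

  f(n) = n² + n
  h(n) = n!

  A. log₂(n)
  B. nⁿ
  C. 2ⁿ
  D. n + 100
C

We need g(n) with n² + n = o(g(n)) and g(n) = o(n!), i.e. O(n²) ≺ g ≺ O(n!).
Check each option:
  A. log₂(n) — O(log n) does not grow strictly faster than f(n)
  B. nⁿ — O(nⁿ) does not grow strictly slower than h(n)
  C. 2ⁿ — O(2ⁿ) is strictly between O(n²) and O(n!) ✓
  D. n + 100 — O(n) does not grow strictly faster than f(n)

Only option C (2ⁿ) lies strictly between.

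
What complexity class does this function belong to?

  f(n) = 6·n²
O(n²)

The dominant term in 6·n² is 6·n², which is Θ(n²).
Constants are absorbed, so the tightest bound is O(n²).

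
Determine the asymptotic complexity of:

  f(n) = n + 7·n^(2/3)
O(n)

The dominant term in n + 7·n^(2/3) is n, which is Θ(n).
Lower-order terms (7·n^(2/3)) are asymptotically negligible.
Constants are absorbed, so the tightest bound is O(n).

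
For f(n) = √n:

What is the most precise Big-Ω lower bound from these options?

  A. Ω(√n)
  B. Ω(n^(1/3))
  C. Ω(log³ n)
A

f(n) = √n is Ω(√n).
All listed options are valid Big-Ω bounds (lower bounds),
but Ω(√n) is the tightest (largest valid bound).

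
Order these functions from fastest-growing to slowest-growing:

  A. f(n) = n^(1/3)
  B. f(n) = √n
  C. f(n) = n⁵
C > B > A

Comparing growth rates:
C = n⁵ is O(n⁵)
B = √n is O(√n)
A = n^(1/3) is O(n^(1/3))

Therefore, the order from fastest to slowest is: C > B > A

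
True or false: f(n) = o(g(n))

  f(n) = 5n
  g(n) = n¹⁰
True

f(n) = 5n is O(n), and g(n) = n¹⁰ is O(n¹⁰).
Since O(n) grows strictly slower than O(n¹⁰), f(n) = o(g(n)) is true.
This means lim(n→∞) f(n)/g(n) = 0.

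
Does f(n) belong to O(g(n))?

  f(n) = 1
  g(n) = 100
True

f(n) = 1 and g(n) = 100 are both O(1).
Big-O permits equal growth rates (f ≤ c·g for some c), so f(n) = O(g(n)) is true.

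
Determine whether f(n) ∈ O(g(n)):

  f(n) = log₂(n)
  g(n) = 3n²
True

f(n) = log₂(n) is O(log n), and g(n) = 3n² is O(n²).
Since O(log n) ⊆ O(n²) (f grows no faster than g), f(n) = O(g(n)) is true.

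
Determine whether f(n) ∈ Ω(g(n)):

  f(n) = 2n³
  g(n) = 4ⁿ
False

f(n) = 2n³ is O(n³), and g(n) = 4ⁿ is O(4ⁿ).
Since O(n³) grows slower than O(4ⁿ), f(n) = Ω(g(n)) is false.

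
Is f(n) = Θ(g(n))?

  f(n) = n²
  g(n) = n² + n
True

f(n) = n² and g(n) = n² + n are both O(n²).
Since they have the same asymptotic growth rate, f(n) = Θ(g(n)) is true.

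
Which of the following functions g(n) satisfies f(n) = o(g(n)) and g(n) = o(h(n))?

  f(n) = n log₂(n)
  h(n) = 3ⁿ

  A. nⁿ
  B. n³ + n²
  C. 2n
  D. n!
B

We need g(n) with n log₂(n) = o(g(n)) and g(n) = o(3ⁿ), i.e. O(n log n) ≺ g ≺ O(3ⁿ).
Check each option:
  A. nⁿ — O(nⁿ) does not grow strictly slower than h(n)
  B. n³ + n² — O(n³) is strictly between O(n log n) and O(3ⁿ) ✓
  C. 2n — O(n) does not grow strictly faster than f(n)
  D. n! — O(n!) does not grow strictly slower than h(n)

Only option B (n³ + n²) lies strictly between.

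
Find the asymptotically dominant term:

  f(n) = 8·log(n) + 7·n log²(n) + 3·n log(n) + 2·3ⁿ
2·3ⁿ

Looking at each term:
  - 8·log(n) is O(log n)
  - 7·n log²(n) is O(n log² n)
  - 3·n log(n) is O(n log n)
  - 2·3ⁿ is O(3ⁿ)

The term 2·3ⁿ (O(3ⁿ)) grows fastest and dominates all others.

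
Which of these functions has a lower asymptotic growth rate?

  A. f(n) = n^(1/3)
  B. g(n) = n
A

f(n) = n^(1/3) is O(n^(1/3)), while g(n) = n is O(n).
Since O(n^(1/3)) grows slower than O(n), f(n) is dominated.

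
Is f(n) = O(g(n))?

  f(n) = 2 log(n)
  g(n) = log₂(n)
True

f(n) = 2 log(n) and g(n) = log₂(n) are both O(log n).
Big-O permits equal growth rates (f ≤ c·g for some c), so f(n) = O(g(n)) is true.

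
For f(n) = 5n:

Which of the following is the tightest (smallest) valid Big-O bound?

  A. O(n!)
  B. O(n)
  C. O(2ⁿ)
B

f(n) = 5n is O(n).
All listed options are valid Big-O bounds (upper bounds),
but O(n) is the tightest (smallest valid bound).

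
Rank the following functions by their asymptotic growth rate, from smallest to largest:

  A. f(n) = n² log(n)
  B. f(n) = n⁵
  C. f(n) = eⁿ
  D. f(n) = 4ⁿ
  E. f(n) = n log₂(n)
E < A < B < C < D

Comparing growth rates:
E = n log₂(n) is O(n log n)
A = n² log(n) is O(n² log n)
B = n⁵ is O(n⁵)
C = eⁿ is O(eⁿ)
D = 4ⁿ is O(4ⁿ)

Therefore, the order from slowest to fastest is: E < A < B < C < D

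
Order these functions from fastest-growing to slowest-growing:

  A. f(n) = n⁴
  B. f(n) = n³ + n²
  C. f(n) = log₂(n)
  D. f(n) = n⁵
D > A > B > C

Comparing growth rates:
D = n⁵ is O(n⁵)
A = n⁴ is O(n⁴)
B = n³ + n² is O(n³)
C = log₂(n) is O(log n)

Therefore, the order from fastest to slowest is: D > A > B > C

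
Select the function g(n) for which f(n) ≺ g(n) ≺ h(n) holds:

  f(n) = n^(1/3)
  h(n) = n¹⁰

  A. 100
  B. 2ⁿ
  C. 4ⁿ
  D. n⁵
D

We need g(n) with n^(1/3) = o(g(n)) and g(n) = o(n¹⁰), i.e. O(n^(1/3)) ≺ g ≺ O(n¹⁰).
Check each option:
  A. 100 — O(1) does not grow strictly faster than f(n)
  B. 2ⁿ — O(2ⁿ) does not grow strictly slower than h(n)
  C. 4ⁿ — O(4ⁿ) does not grow strictly slower than h(n)
  D. n⁵ — O(n⁵) is strictly between O(n^(1/3)) and O(n¹⁰) ✓

Only option D (n⁵) lies strictly between.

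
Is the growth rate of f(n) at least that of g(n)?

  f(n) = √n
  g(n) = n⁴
False

f(n) = √n is O(√n), and g(n) = n⁴ is O(n⁴).
Since O(√n) grows slower than O(n⁴), f(n) = Ω(g(n)) is false.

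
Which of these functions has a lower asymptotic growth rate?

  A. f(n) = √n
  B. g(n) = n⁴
A

f(n) = √n is O(√n), while g(n) = n⁴ is O(n⁴).
Since O(√n) grows slower than O(n⁴), f(n) is dominated.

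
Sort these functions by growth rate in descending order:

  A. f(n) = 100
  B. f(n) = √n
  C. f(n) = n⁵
C > B > A

Comparing growth rates:
C = n⁵ is O(n⁵)
B = √n is O(√n)
A = 100 is O(1)

Therefore, the order from fastest to slowest is: C > B > A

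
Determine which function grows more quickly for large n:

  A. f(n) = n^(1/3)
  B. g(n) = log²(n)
A

f(n) = n^(1/3) is O(n^(1/3)), while g(n) = log²(n) is O(log² n).
Since O(n^(1/3)) grows faster than O(log² n), f(n) dominates.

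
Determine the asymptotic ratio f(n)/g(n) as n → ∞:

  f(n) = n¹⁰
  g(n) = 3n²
∞

Since n¹⁰ (O(n¹⁰)) grows faster than 3n² (O(n²)),
the ratio f(n)/g(n) → ∞ as n → ∞.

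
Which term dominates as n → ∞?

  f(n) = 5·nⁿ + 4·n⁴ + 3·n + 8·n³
5·nⁿ

Looking at each term:
  - 5·nⁿ is O(nⁿ)
  - 4·n⁴ is O(n⁴)
  - 3·n is O(n)
  - 8·n³ is O(n³)

The term 5·nⁿ (O(nⁿ)) grows fastest and dominates all others.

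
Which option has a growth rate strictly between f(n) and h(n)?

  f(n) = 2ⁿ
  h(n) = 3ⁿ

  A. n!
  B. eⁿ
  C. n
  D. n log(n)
B

We need g(n) with 2ⁿ = o(g(n)) and g(n) = o(3ⁿ), i.e. O(2ⁿ) ≺ g ≺ O(3ⁿ).
Check each option:
  A. n! — O(n!) does not grow strictly slower than h(n)
  B. eⁿ — O(eⁿ) is strictly between O(2ⁿ) and O(3ⁿ) ✓
  C. n — O(n) does not grow strictly faster than f(n)
  D. n log(n) — O(n log n) does not grow strictly faster than f(n)

Only option B (eⁿ) lies strictly between.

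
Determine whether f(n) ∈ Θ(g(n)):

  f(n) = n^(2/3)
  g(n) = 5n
False

f(n) = n^(2/3) is O(n^(2/3)), and g(n) = 5n is O(n).
Since they have different growth rates, f(n) = Θ(g(n)) is false.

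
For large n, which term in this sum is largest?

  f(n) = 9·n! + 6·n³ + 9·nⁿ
9·nⁿ

Looking at each term:
  - 9·n! is O(n!)
  - 6·n³ is O(n³)
  - 9·nⁿ is O(nⁿ)

The term 9·nⁿ (O(nⁿ)) grows fastest and dominates all others.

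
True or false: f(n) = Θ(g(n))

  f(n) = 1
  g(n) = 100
True

f(n) = 1 and g(n) = 100 are both O(1).
Since they have the same asymptotic growth rate, f(n) = Θ(g(n)) is true.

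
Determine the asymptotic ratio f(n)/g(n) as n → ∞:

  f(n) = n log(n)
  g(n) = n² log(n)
0

Since n log(n) (O(n log n)) grows slower than n² log(n) (O(n² log n)),
the ratio f(n)/g(n) → 0 as n → ∞.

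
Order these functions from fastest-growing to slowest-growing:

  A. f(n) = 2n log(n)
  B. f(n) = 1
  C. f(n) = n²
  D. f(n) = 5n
C > A > D > B

Comparing growth rates:
C = n² is O(n²)
A = 2n log(n) is O(n log n)
D = 5n is O(n)
B = 1 is O(1)

Therefore, the order from fastest to slowest is: C > A > D > B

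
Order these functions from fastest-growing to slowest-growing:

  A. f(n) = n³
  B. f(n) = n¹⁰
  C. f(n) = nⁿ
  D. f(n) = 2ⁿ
C > D > B > A

Comparing growth rates:
C = nⁿ is O(nⁿ)
D = 2ⁿ is O(2ⁿ)
B = n¹⁰ is O(n¹⁰)
A = n³ is O(n³)

Therefore, the order from fastest to slowest is: C > D > B > A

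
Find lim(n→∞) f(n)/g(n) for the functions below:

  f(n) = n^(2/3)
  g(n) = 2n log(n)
0

Since n^(2/3) (O(n^(2/3))) grows slower than 2n log(n) (O(n log n)),
the ratio f(n)/g(n) → 0 as n → ∞.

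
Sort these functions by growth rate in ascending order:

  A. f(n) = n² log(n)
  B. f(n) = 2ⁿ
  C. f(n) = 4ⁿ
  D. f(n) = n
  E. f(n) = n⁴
D < A < E < B < C

Comparing growth rates:
D = n is O(n)
A = n² log(n) is O(n² log n)
E = n⁴ is O(n⁴)
B = 2ⁿ is O(2ⁿ)
C = 4ⁿ is O(4ⁿ)

Therefore, the order from slowest to fastest is: D < A < E < B < C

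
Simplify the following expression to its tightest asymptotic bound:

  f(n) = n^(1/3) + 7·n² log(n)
Θ(n² log n)

Order the terms by growth rate: n^(1/3) ≺ 7·n² log(n).
The fastest-growing term 7·n² log(n) dominates as n → ∞; dropping its constant factor gives Θ(n² log n).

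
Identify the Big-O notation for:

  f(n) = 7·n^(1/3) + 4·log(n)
O(n^(1/3))

The dominant term in 7·n^(1/3) + 4·log(n) is 7·n^(1/3), which is Θ(n^(1/3)).
Lower-order terms (4·log(n)) are asymptotically negligible.
Constants are absorbed, so the tightest bound is O(n^(1/3)).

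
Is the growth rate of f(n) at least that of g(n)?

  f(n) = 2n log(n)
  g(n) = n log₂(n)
True

f(n) = 2n log(n) and g(n) = n log₂(n) are both O(n log n).
Big-Ω permits equal growth rates (f ≥ c·g for some c > 0), so f(n) = Ω(g(n)) is true.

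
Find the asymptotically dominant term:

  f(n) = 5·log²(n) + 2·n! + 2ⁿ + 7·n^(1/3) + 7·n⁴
2·n!

Looking at each term:
  - 5·log²(n) is O(log² n)
  - 2·n! is O(n!)
  - 2ⁿ is O(2ⁿ)
  - 7·n^(1/3) is O(n^(1/3))
  - 7·n⁴ is O(n⁴)

The term 2·n! (O(n!)) grows fastest and dominates all others.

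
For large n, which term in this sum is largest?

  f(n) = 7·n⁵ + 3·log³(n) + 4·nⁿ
4·nⁿ

Looking at each term:
  - 7·n⁵ is O(n⁵)
  - 3·log³(n) is O(log³ n)
  - 4·nⁿ is O(nⁿ)

The term 4·nⁿ (O(nⁿ)) grows fastest and dominates all others.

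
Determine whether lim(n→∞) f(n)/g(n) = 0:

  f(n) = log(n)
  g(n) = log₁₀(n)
False

f(n) = log(n) is O(log n), and g(n) = log₁₀(n) is O(log n).
Since they have the same growth rate, f(n) = o(g(n)) is false.
(f = o(g) requires f to grow strictly slower, not equal.)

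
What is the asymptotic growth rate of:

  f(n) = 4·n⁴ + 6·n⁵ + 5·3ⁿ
Θ(3ⁿ)

Order the terms by growth rate: 4·n⁴ ≺ 6·n⁵ ≺ 5·3ⁿ.
The fastest-growing term 5·3ⁿ dominates as n → ∞; dropping its constant factor gives Θ(3ⁿ).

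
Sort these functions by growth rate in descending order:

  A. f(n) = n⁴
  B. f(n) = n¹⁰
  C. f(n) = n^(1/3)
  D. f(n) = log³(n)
B > A > C > D

Comparing growth rates:
B = n¹⁰ is O(n¹⁰)
A = n⁴ is O(n⁴)
C = n^(1/3) is O(n^(1/3))
D = log³(n) is O(log³ n)

Therefore, the order from fastest to slowest is: B > A > C > D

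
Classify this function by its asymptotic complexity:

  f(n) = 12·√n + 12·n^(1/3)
O(√n)

The dominant term in 12·√n + 12·n^(1/3) is 12·√n, which is Θ(√n).
Lower-order terms (12·n^(1/3)) are asymptotically negligible.
Constants are absorbed, so the tightest bound is O(√n).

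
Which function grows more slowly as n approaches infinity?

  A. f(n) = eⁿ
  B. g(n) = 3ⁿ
A

f(n) = eⁿ is O(eⁿ), while g(n) = 3ⁿ is O(3ⁿ).
Since O(eⁿ) grows slower than O(3ⁿ), f(n) is dominated.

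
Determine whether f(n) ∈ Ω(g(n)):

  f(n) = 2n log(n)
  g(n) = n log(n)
True

f(n) = 2n log(n) and g(n) = n log(n) are both O(n log n).
Big-Ω permits equal growth rates (f ≥ c·g for some c > 0), so f(n) = Ω(g(n)) is true.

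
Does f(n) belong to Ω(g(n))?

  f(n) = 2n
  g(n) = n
True

f(n) = 2n and g(n) = n are both O(n).
Big-Ω permits equal growth rates (f ≥ c·g for some c > 0), so f(n) = Ω(g(n)) is true.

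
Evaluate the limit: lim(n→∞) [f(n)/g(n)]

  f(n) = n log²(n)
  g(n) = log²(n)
∞

Since n log²(n) (O(n log² n)) grows faster than log²(n) (O(log² n)),
the ratio f(n)/g(n) → ∞ as n → ∞.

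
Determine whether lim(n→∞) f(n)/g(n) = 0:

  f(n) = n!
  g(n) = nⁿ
True

f(n) = n! is O(n!), and g(n) = nⁿ is O(nⁿ).
Since O(n!) grows strictly slower than O(nⁿ), f(n) = o(g(n)) is true.
This means lim(n→∞) f(n)/g(n) = 0.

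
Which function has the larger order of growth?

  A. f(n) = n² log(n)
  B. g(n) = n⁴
B

f(n) = n² log(n) is O(n² log n), while g(n) = n⁴ is O(n⁴).
Since O(n⁴) grows faster than O(n² log n), g(n) dominates.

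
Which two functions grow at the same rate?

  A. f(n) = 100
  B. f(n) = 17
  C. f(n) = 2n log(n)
A and B

Examining each function:
  A. 100 is O(1)
  B. 17 is O(1)
  C. 2n log(n) is O(n log n)

Functions A and B both have the same complexity class.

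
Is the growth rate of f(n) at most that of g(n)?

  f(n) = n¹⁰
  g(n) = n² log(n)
False

f(n) = n¹⁰ is O(n¹⁰), and g(n) = n² log(n) is O(n² log n).
Since O(n¹⁰) grows faster than O(n² log n), f(n) = O(g(n)) is false.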